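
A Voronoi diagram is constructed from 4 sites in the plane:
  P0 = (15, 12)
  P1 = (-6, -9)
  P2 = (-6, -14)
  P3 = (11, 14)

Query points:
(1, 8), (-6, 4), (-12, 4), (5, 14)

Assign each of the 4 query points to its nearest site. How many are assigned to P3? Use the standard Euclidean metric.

2

(1, 8) — d² to each: P0:212, P1:338, P2:533, P3:136 → nearest is P3
(-6, 4) — d² to each: P0:505, P1:169, P2:324, P3:389 → nearest is P1
(-12, 4) — d² to each: P0:793, P1:205, P2:360, P3:629 → nearest is P1
(5, 14) — d² to each: P0:104, P1:650, P2:905, P3:36 → nearest is P3
2 of the 4 points have P3 as nearest.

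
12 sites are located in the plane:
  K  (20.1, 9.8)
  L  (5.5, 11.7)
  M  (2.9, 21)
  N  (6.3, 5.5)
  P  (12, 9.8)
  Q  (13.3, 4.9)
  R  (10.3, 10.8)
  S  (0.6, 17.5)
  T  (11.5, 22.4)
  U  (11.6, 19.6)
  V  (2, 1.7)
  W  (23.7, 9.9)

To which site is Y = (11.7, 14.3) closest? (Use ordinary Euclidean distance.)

R

Squared Euclidean distances:
|YK|² = (11.7−20.1)² + (14.3−9.8)² = 70.56 + 20.25 = 90.81
|YL|² = (11.7−5.5)² + (14.3−11.7)² = 38.44 + 6.76 = 45.2
|YM|² = (11.7−2.9)² + (14.3−21)² = 77.44 + 44.89 = 122.33
|YN|² = (11.7−6.3)² + (14.3−5.5)² = 29.16 + 77.44 = 106.6
|YP|² = (11.7−12)² + (14.3−9.8)² = 0.09 + 20.25 = 20.34
|YQ|² = (11.7−13.3)² + (14.3−4.9)² = 2.56 + 88.36 = 90.92
|YR|² = (11.7−10.3)² + (14.3−10.8)² = 1.96 + 12.25 = 14.21
|YS|² = (11.7−0.6)² + (14.3−17.5)² = 123.21 + 10.24 = 133.45
|YT|² = (11.7−11.5)² + (14.3−22.4)² = 0.04 + 65.61 = 65.65
|YU|² = (11.7−11.6)² + (14.3−19.6)² = 0.01 + 28.09 = 28.1
|YV|² = (11.7−2)² + (14.3−1.7)² = 94.09 + 158.76 = 252.85
|YW|² = (11.7−23.7)² + (14.3−9.9)² = 144 + 19.36 = 163.36
R is nearest.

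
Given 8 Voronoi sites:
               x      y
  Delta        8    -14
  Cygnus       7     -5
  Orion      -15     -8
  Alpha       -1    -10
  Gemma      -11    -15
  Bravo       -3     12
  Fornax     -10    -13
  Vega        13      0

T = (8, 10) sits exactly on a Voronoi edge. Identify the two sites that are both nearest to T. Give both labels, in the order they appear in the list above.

Bravo and Vega

Squared distances from T to each site:
d²(T, Delta) = (8−8)² + (10−(-14))² = 0 + 576 = 576
d²(T, Cygnus) = (8−7)² + (10−(-5))² = 1 + 225 = 226
d²(T, Orion) = (8−(-15))² + (10−(-8))² = 529 + 324 = 853
d²(T, Alpha) = (8−(-1))² + (10−(-10))² = 81 + 400 = 481
d²(T, Gemma) = (8−(-11))² + (10−(-15))² = 361 + 625 = 986
d²(T, Bravo) = (8−(-3))² + (10−12)² = 121 + 4 = 125
d²(T, Fornax) = (8−(-10))² + (10−(-13))² = 324 + 529 = 853
d²(T, Vega) = (8−13)² + (10−0)² = 25 + 100 = 125
T is equidistant from Bravo and Vega (both at squared distance 125), and every other site is strictly farther — so T lies on the Bravo–Vega Voronoi edge.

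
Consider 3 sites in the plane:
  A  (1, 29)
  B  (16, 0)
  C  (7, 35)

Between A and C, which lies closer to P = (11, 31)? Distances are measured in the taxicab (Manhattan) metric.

d(P,A) = |11−1| + |31−29| = 10 + 2 = 12
d(P,C) = |11−7| + |31−35| = 4 + 4 = 8
12 > 8, so C is closer.

C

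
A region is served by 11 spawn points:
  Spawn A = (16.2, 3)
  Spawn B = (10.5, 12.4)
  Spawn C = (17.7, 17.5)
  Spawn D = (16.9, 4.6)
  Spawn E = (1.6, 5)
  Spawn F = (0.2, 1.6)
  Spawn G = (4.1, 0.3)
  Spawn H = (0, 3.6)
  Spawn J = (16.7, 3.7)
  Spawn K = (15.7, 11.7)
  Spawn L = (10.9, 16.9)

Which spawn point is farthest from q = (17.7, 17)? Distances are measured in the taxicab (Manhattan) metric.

d(q, Spawn A) = |17.7−16.2| + |17−3| = 1.5 + 14 = 15.5
d(q, Spawn B) = |17.7−10.5| + |17−12.4| = 7.2 + 4.6 = 11.8
d(q, Spawn C) = |17.7−17.7| + |17−17.5| = 0 + 0.5 = 0.5
d(q, Spawn D) = |17.7−16.9| + |17−4.6| = 0.8 + 12.4 = 13.2
d(q, Spawn E) = |17.7−1.6| + |17−5| = 16.1 + 12 = 28.1
d(q, Spawn F) = |17.7−0.2| + |17−1.6| = 17.5 + 15.4 = 32.9
d(q, Spawn G) = |17.7−4.1| + |17−0.3| = 13.6 + 16.7 = 30.3
d(q, Spawn H) = |17.7−0| + |17−3.6| = 17.7 + 13.4 = 31.1
d(q, Spawn J) = |17.7−16.7| + |17−3.7| = 1 + 13.3 = 14.3
d(q, Spawn K) = |17.7−15.7| + |17−11.7| = 2 + 5.3 = 7.3
d(q, Spawn L) = |17.7−10.9| + |17−16.9| = 6.8 + 0.1 = 6.9
The largest is to Spawn F.

Spawn F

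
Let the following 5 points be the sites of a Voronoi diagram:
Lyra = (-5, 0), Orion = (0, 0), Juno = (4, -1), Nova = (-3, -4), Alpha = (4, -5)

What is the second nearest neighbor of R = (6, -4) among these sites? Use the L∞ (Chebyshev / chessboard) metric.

Juno

d(R, Lyra) = max(11, 4) = 11
d(R, Orion) = max(6, 4) = 6
d(R, Juno) = max(2, 3) = 3
d(R, Nova) = max(9, 0) = 9
d(R, Alpha) = max(2, 1) = 2
Sorted ascending: Alpha, Juno, Orion, … — the second-nearest is Juno.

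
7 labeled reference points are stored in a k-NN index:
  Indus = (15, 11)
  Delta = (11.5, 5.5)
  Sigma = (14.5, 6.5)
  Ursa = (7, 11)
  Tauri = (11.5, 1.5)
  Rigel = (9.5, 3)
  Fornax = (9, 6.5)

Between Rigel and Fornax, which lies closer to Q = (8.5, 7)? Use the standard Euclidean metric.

Compare squared distances:
d²(Q, Rigel) = (8.5−9.5)² + (7−3)² = 1 + 16 = 17
d²(Q, Fornax) = (8.5−9)² + (7−6.5)² = 0.25 + 0.25 = 0.5
17 > 0.5, so Fornax is closer.

Fornax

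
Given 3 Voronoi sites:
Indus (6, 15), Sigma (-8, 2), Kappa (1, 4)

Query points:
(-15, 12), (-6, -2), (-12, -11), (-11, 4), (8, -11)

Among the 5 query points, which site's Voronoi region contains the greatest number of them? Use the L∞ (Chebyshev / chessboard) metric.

Sigma

(-15, 12) — d to each: Indus:21, Sigma:10, Kappa:16 → nearest is Sigma
(-6, -2) — d to each: Indus:17, Sigma:4, Kappa:7 → nearest is Sigma
(-12, -11) — d to each: Indus:26, Sigma:13, Kappa:15 → nearest is Sigma
(-11, 4) — d to each: Indus:17, Sigma:3, Kappa:12 → nearest is Sigma
(8, -11) — d to each: Indus:26, Sigma:16, Kappa:15 → nearest is Kappa
Tally — Sigma:4, Kappa:1. Sigma captures the most (4).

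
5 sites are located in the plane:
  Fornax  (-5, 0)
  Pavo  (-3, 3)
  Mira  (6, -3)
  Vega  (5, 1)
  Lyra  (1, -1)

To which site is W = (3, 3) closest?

Compare squared distances (the ordering matches that of the actual distances):
d²(W, Fornax) = 64 + 9 = 73
d²(W, Pavo) = 36 + 0 = 36
d²(W, Mira) = 9 + 36 = 45
d²(W, Vega) = 4 + 4 = 8
d²(W, Lyra) = 4 + 16 = 20
Minimum is at Vega.

Vega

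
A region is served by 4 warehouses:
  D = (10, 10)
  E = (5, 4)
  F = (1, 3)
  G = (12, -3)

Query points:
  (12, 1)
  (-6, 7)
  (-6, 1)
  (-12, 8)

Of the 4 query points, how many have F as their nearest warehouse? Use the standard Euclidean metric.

(12, 1) — d² to each: D:85, E:58, F:125, G:16 → nearest is G
(-6, 7) — d² to each: D:265, E:130, F:65, G:424 → nearest is F
(-6, 1) — d² to each: D:337, E:130, F:53, G:340 → nearest is F
(-12, 8) — d² to each: D:488, E:305, F:194, G:697 → nearest is F
3 of the 4 points have F as nearest.

3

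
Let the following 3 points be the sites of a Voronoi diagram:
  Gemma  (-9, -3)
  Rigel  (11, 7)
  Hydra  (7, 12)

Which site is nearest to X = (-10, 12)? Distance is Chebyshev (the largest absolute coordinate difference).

Gemma

d(X, Gemma) = max(1, 15) = 15
d(X, Rigel) = max(21, 5) = 21
d(X, Hydra) = max(17, 0) = 17
The smallest is to Gemma, so X lies in the Voronoi region of Gemma.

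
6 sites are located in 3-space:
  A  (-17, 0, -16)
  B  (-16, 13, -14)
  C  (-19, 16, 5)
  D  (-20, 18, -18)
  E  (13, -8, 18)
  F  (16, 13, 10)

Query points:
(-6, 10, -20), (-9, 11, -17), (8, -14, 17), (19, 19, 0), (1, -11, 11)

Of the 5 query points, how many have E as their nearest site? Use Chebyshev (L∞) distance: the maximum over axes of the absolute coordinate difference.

(-6, 10, -20) — d to each: A:11, B:10, C:25, D:14, E:38, F:30 → nearest is B
(-9, 11, -17) — d to each: A:11, B:7, C:22, D:11, E:35, F:27 → nearest is B
(8, -14, 17) — d to each: A:33, B:31, C:30, D:35, E:6, F:27 → nearest is E
(19, 19, 0) — d to each: A:36, B:35, C:38, D:39, E:27, F:10 → nearest is F
(1, -11, 11) — d to each: A:27, B:25, C:27, D:29, E:12, F:24 → nearest is E
2 of the 5 points have E as nearest.

2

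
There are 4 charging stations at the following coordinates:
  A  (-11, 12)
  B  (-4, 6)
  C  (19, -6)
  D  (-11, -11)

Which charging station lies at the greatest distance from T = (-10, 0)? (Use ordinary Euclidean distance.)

C

Compare squared distances (the ordering matches that of the actual distances):
|TA|² = 1 + 144 = 145
|TB|² = 36 + 36 = 72
|TC|² = 841 + 36 = 877
|TD|² = 1 + 121 = 122
The largest is to C.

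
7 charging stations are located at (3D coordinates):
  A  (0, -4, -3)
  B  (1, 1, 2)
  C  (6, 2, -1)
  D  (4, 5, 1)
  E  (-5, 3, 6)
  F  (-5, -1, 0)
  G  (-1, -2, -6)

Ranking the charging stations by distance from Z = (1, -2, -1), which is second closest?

B

Since √ is increasing, it suffices to compare squared distances:
|ZA|² = (1−0)² + (-2−(-4))² + (-1−(-3))² = 1 + 4 + 4 = 9
|ZB|² = (1−1)² + (-2−1)² + (-1−2)² = 0 + 9 + 9 = 18
|ZC|² = (1−6)² + (-2−2)² + (-1−(-1))² = 25 + 16 + 0 = 41
|ZD|² = (1−4)² + (-2−5)² + (-1−1)² = 9 + 49 + 4 = 62
|ZE|² = (1−(-5))² + (-2−3)² + (-1−6)² = 36 + 25 + 49 = 110
|ZF|² = (1−(-5))² + (-2−(-1))² + (-1−0)² = 36 + 1 + 1 = 38
|ZG|² = (1−(-1))² + (-2−(-2))² + (-1−(-6))² = 4 + 0 + 25 = 29
Sorted ascending: A, B, G, … — the second-nearest is B.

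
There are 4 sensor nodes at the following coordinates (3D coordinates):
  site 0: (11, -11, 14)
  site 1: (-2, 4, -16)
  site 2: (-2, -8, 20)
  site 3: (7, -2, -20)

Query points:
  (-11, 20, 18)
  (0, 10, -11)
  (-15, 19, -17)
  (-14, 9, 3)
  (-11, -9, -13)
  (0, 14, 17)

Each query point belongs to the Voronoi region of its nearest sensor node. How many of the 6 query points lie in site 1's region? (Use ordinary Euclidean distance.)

4

(-11, 20, 18) — d² to each: site 0:1461, site 1:1493, site 2:869, site 3:2252 → nearest is site 2
(0, 10, -11) — d² to each: site 0:1187, site 1:65, site 2:1289, site 3:274 → nearest is site 1
(-15, 19, -17) — d² to each: site 0:2537, site 1:395, site 2:2267, site 3:934 → nearest is site 1
(-14, 9, 3) — d² to each: site 0:1146, site 1:530, site 2:722, site 3:1091 → nearest is site 1
(-11, -9, -13) — d² to each: site 0:1217, site 1:259, site 2:1171, site 3:422 → nearest is site 1
(0, 14, 17) — d² to each: site 0:755, site 1:1193, site 2:497, site 3:1674 → nearest is site 2
4 of the 6 points have site 1 as nearest.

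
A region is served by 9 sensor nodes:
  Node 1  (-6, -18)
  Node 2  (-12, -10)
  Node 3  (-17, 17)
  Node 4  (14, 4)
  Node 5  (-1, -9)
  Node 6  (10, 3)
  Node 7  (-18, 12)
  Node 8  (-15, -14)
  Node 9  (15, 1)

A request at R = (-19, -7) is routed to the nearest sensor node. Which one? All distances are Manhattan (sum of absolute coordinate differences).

d(R, Node 1) = 13 + 11 = 24
d(R, Node 2) = 7 + 3 = 10
d(R, Node 3) = 2 + 24 = 26
d(R, Node 4) = 33 + 11 = 44
d(R, Node 5) = 18 + 2 = 20
d(R, Node 6) = 29 + 10 = 39
d(R, Node 7) = 1 + 19 = 20
d(R, Node 8) = 4 + 7 = 11
d(R, Node 9) = 34 + 8 = 42
Node 2 is nearest.

Node 2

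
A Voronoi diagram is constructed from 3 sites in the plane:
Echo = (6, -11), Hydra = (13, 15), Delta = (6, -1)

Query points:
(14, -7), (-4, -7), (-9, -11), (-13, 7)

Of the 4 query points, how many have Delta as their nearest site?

(14, -7) — d² to each: Echo:80, Hydra:485, Delta:100 → nearest is Echo
(-4, -7) — d² to each: Echo:116, Hydra:773, Delta:136 → nearest is Echo
(-9, -11) — d² to each: Echo:225, Hydra:1160, Delta:325 → nearest is Echo
(-13, 7) — d² to each: Echo:685, Hydra:740, Delta:425 → nearest is Delta
1 of the 4 points has Delta as nearest.

1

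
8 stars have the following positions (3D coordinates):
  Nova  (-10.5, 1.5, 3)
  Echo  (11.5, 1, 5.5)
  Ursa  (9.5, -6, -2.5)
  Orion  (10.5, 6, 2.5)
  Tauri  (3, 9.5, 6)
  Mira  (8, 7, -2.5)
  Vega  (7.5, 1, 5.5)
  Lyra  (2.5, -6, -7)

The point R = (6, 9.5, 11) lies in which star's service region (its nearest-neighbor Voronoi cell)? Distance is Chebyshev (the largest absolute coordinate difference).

d(R, Nova) = max(16.5, 8, 8) = 16.5
d(R, Echo) = max(5.5, 8.5, 5.5) = 8.5
d(R, Ursa) = max(3.5, 15.5, 13.5) = 15.5
d(R, Orion) = max(4.5, 3.5, 8.5) = 8.5
d(R, Tauri) = max(3, 0, 5) = 5
d(R, Mira) = max(2, 2.5, 13.5) = 13.5
d(R, Vega) = max(1.5, 8.5, 5.5) = 8.5
d(R, Lyra) = max(3.5, 15.5, 18) = 18
Tauri is nearest.

Tauri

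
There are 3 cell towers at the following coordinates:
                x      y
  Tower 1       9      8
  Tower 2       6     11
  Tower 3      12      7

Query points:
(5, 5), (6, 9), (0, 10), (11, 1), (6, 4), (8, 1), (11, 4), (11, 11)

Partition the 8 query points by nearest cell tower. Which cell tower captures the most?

(5, 5) — d² to each: Tower 1:25, Tower 2:37, Tower 3:53 → nearest is Tower 1
(6, 9) — d² to each: Tower 1:10, Tower 2:4, Tower 3:40 → nearest is Tower 2
(0, 10) — d² to each: Tower 1:85, Tower 2:37, Tower 3:153 → nearest is Tower 2
(11, 1) — d² to each: Tower 1:53, Tower 2:125, Tower 3:37 → nearest is Tower 3
(6, 4) — d² to each: Tower 1:25, Tower 2:49, Tower 3:45 → nearest is Tower 1
(8, 1) — d² to each: Tower 1:50, Tower 2:104, Tower 3:52 → nearest is Tower 1
(11, 4) — d² to each: Tower 1:20, Tower 2:74, Tower 3:10 → nearest is Tower 3
(11, 11) — d² to each: Tower 1:13, Tower 2:25, Tower 3:17 → nearest is Tower 1
Tally — Tower 1:4, Tower 2:2, Tower 3:2. Tower 1 captures the most (4).

Tower 1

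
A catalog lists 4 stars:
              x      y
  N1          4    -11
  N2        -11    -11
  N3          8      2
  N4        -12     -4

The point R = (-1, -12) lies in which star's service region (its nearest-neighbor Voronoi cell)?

N1

Compare squared distances (the ordering matches that of the actual distances):
|RN1|² = (-1−4)² + (-12−(-11))² = 25 + 1 = 26
|RN2|² = (-1−(-11))² + (-12−(-11))² = 100 + 1 = 101
|RN3|² = (-1−8)² + (-12−2)² = 81 + 196 = 277
|RN4|² = (-1−(-12))² + (-12−(-4))² = 121 + 64 = 185
The smallest is to N1, so R lies in the Voronoi region of N1.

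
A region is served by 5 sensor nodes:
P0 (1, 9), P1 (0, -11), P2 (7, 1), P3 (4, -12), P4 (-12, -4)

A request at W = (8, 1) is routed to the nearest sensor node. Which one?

Since √ is increasing, it suffices to compare squared distances:
|WP0|² = (8−1)² + (1−9)² = 49 + 64 = 113
|WP1|² = (8−0)² + (1−(-11))² = 64 + 144 = 208
|WP2|² = (8−7)² + (1−1)² = 1 + 0 = 1
|WP3|² = (8−4)² + (1−(-12))² = 16 + 169 = 185
|WP4|² = (8−(-12))² + (1−(-4))² = 400 + 25 = 425
P2 is nearest.

P2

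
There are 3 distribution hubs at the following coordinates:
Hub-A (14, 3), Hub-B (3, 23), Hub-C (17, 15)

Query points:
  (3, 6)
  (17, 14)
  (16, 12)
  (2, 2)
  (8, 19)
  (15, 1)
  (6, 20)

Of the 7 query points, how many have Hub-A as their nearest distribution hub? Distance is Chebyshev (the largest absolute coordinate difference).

3

(3, 6) — d to each: Hub-A:11, Hub-B:17, Hub-C:14 → nearest is Hub-A
(17, 14) — d to each: Hub-A:11, Hub-B:14, Hub-C:1 → nearest is Hub-C
(16, 12) — d to each: Hub-A:9, Hub-B:13, Hub-C:3 → nearest is Hub-C
(2, 2) — d to each: Hub-A:12, Hub-B:21, Hub-C:15 → nearest is Hub-A
(8, 19) — d to each: Hub-A:16, Hub-B:5, Hub-C:9 → nearest is Hub-B
(15, 1) — d to each: Hub-A:2, Hub-B:22, Hub-C:14 → nearest is Hub-A
(6, 20) — d to each: Hub-A:17, Hub-B:3, Hub-C:11 → nearest is Hub-B
3 of the 7 points have Hub-A as nearest.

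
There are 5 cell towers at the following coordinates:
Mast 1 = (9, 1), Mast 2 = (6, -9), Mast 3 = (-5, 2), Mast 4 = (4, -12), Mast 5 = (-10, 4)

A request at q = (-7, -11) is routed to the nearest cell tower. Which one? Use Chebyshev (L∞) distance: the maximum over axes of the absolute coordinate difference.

d(q, Mast 1) = max(16, 12) = 16
d(q, Mast 2) = max(13, 2) = 13
d(q, Mast 3) = max(2, 13) = 13
d(q, Mast 4) = max(11, 1) = 11
d(q, Mast 5) = max(3, 15) = 15
Minimum is at Mast 4.

Mast 4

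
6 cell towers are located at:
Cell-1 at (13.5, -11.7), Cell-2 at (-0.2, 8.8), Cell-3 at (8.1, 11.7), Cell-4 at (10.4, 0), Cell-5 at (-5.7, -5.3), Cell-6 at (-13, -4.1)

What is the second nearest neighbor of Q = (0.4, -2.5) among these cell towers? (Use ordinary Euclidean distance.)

Cell-4

Since √ is increasing, it suffices to compare squared distances:
d²(Q, Cell-1) = (0.4−13.5)² + (-2.5−(-11.7))² = 171.61 + 84.64 = 256.25
d²(Q, Cell-2) = (0.4−(-0.2))² + (-2.5−8.8)² = 0.36 + 127.69 = 128.05
d²(Q, Cell-3) = (0.4−8.1)² + (-2.5−11.7)² = 59.29 + 201.64 = 260.93
d²(Q, Cell-4) = (0.4−10.4)² + (-2.5−0)² = 100 + 6.25 = 106.25
d²(Q, Cell-5) = (0.4−(-5.7))² + (-2.5−(-5.3))² = 37.21 + 7.84 = 45.05
d²(Q, Cell-6) = (0.4−(-13))² + (-2.5−(-4.1))² = 179.56 + 2.56 = 182.12
Sorted ascending: Cell-5, Cell-4, Cell-2, … — the second-nearest is Cell-4.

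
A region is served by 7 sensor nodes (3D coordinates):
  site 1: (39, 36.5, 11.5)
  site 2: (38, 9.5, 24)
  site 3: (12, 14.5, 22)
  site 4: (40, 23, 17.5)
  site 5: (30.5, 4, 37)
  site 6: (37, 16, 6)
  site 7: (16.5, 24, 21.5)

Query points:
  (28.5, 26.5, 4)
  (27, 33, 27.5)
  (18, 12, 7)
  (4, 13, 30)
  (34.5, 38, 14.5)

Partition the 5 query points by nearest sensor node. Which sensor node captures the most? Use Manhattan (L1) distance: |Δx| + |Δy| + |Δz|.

site 3

(28.5, 26.5, 4) — d to each: site 1:28, site 2:46.5, site 3:46.5, site 4:28.5, site 5:57.5, site 6:21, site 7:32 → nearest is site 6
(27, 33, 27.5) — d to each: site 1:31.5, site 2:38, site 3:39, site 4:33, site 5:42, site 6:48.5, site 7:25.5 → nearest is site 7
(18, 12, 7) — d to each: site 1:50, site 2:39.5, site 3:23.5, site 4:43.5, site 5:50.5, site 6:24, site 7:28 → nearest is site 3
(4, 13, 30) — d to each: site 1:77, site 2:43.5, site 3:17.5, site 4:58.5, site 5:42.5, site 6:60, site 7:32 → nearest is site 3
(34.5, 38, 14.5) — d to each: site 1:9, site 2:41.5, site 3:53.5, site 4:23.5, site 5:60.5, site 6:33, site 7:39 → nearest is site 1
Tally — site 1:1, site 3:2, site 6:1, site 7:1. site 3 captures the most (2).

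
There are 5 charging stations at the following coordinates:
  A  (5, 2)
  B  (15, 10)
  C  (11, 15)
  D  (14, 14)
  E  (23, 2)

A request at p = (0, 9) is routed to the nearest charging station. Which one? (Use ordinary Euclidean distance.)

Squared Euclidean distances:
|pA|² = (0−5)² + (9−2)² = 25 + 49 = 74
|pB|² = (0−15)² + (9−10)² = 225 + 1 = 226
|pC|² = (0−11)² + (9−15)² = 121 + 36 = 157
|pD|² = (0−14)² + (9−14)² = 196 + 25 = 221
|pE|² = (0−23)² + (9−2)² = 529 + 49 = 578
Minimum is at A.

A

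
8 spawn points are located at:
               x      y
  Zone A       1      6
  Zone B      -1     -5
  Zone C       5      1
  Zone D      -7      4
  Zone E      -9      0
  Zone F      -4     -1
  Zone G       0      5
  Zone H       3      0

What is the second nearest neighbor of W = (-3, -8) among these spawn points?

Compare squared distances (the ordering matches that of the actual distances):
d²(W, Zone A) = 16 + 196 = 212
d²(W, Zone B) = 4 + 9 = 13
d²(W, Zone C) = 64 + 81 = 145
d²(W, Zone D) = 16 + 144 = 160
d²(W, Zone E) = 36 + 64 = 100
d²(W, Zone F) = 1 + 49 = 50
d²(W, Zone G) = 9 + 169 = 178
d²(W, Zone H) = 36 + 64 = 100
Sorted ascending: Zone B, Zone F, Zone E, … — the second-nearest is Zone F.

Zone F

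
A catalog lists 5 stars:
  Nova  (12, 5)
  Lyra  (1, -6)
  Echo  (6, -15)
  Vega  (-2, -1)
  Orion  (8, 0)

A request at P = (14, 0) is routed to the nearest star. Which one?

Since √ is increasing, it suffices to compare squared distances:
d²(P, Nova) = (14−12)² + (0−5)² = 4 + 25 = 29
d²(P, Lyra) = (14−1)² + (0−(-6))² = 169 + 36 = 205
d²(P, Echo) = (14−6)² + (0−(-15))² = 64 + 225 = 289
d²(P, Vega) = (14−(-2))² + (0−(-1))² = 256 + 1 = 257
d²(P, Orion) = (14−8)² + (0−0)² = 36 + 0 = 36
Nova is nearest.

Nova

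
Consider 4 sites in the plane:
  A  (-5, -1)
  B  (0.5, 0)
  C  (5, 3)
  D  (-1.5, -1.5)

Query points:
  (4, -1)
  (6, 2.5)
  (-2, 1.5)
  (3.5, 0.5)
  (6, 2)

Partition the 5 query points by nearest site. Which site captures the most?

(4, -1) — d² to each: A:81, B:13.25, C:17, D:30.5 → nearest is B
(6, 2.5) — d² to each: A:133.25, B:36.5, C:1.25, D:72.25 → nearest is C
(-2, 1.5) — d² to each: A:15.25, B:8.5, C:51.25, D:9.25 → nearest is B
(3.5, 0.5) — d² to each: A:74.5, B:9.25, C:8.5, D:29 → nearest is C
(6, 2) — d² to each: A:130, B:34.25, C:2, D:68.5 → nearest is C
Tally — B:2, C:3. C captures the most (3).

C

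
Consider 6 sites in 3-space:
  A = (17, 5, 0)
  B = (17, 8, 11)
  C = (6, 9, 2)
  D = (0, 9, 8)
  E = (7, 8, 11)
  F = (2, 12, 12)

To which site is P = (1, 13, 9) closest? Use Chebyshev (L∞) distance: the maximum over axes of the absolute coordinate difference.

d(P,A) = max(16, 8, 9) = 16
d(P,B) = max(16, 5, 2) = 16
d(P,C) = max(5, 4, 7) = 7
d(P,D) = max(1, 4, 1) = 4
d(P,E) = max(6, 5, 2) = 6
d(P,F) = max(1, 1, 3) = 3
Minimum is at F.

F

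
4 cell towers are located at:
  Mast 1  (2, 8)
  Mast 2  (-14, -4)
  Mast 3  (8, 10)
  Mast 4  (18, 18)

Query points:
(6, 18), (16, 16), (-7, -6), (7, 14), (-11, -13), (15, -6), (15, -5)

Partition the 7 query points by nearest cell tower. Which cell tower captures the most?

(6, 18) — d² to each: Mast 1:116, Mast 2:884, Mast 3:68, Mast 4:144 → nearest is Mast 3
(16, 16) — d² to each: Mast 1:260, Mast 2:1300, Mast 3:100, Mast 4:8 → nearest is Mast 4
(-7, -6) — d² to each: Mast 1:277, Mast 2:53, Mast 3:481, Mast 4:1201 → nearest is Mast 2
(7, 14) — d² to each: Mast 1:61, Mast 2:765, Mast 3:17, Mast 4:137 → nearest is Mast 3
(-11, -13) — d² to each: Mast 1:610, Mast 2:90, Mast 3:890, Mast 4:1802 → nearest is Mast 2
(15, -6) — d² to each: Mast 1:365, Mast 2:845, Mast 3:305, Mast 4:585 → nearest is Mast 3
(15, -5) — d² to each: Mast 1:338, Mast 2:842, Mast 3:274, Mast 4:538 → nearest is Mast 3
Tally — Mast 2:2, Mast 3:4, Mast 4:1. Mast 3 captures the most (4).

Mast 3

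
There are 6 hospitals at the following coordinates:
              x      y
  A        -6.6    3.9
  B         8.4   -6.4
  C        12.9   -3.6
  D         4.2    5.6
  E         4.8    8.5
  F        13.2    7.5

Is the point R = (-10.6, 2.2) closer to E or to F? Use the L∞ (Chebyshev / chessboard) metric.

d(R,E) = max(15.4, 6.3) = 15.4
d(R,F) = max(23.8, 5.3) = 23.8
15.4 < 23.8, so E is closer.

E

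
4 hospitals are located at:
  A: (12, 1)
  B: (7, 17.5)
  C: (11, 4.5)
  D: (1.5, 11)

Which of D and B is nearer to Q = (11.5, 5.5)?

D

Compare squared distances:
|QD|² = (11.5−1.5)² + (5.5−11)² = 100 + 30.25 = 130.25
|QB|² = (11.5−7)² + (5.5−17.5)² = 20.25 + 144 = 164.25
130.25 < 164.25, so D is closer.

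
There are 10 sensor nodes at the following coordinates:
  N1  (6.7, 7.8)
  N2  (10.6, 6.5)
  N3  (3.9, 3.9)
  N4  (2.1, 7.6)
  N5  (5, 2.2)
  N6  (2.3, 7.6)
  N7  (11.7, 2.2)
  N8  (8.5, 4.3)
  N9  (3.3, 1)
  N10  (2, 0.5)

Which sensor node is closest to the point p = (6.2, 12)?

Compare squared distances (the ordering matches that of the actual distances):
|pN1|² = 0.25 + 17.64 = 17.89
|pN2|² = 19.36 + 30.25 = 49.61
|pN3|² = 5.29 + 65.61 = 70.9
|pN4|² = 16.81 + 19.36 = 36.17
|pN5|² = 1.44 + 96.04 = 97.48
|pN6|² = 15.21 + 19.36 = 34.57
|pN7|² = 30.25 + 96.04 = 126.29
|pN8|² = 5.29 + 59.29 = 64.58
|pN9|² = 8.41 + 121 = 129.41
d²(p, N10) = 17.64 + 132.25 = 149.89
Minimum is at N1.

N1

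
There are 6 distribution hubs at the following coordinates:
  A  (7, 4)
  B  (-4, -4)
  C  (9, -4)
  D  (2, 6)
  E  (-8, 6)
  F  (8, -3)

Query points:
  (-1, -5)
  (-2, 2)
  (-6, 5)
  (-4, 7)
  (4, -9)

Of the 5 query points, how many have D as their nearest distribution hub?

(-1, -5) — d² to each: A:145, B:10, C:101, D:130, E:170, F:85 → nearest is B
(-2, 2) — d² to each: A:85, B:40, C:157, D:32, E:52, F:125 → nearest is D
(-6, 5) — d² to each: A:170, B:85, C:306, D:65, E:5, F:260 → nearest is E
(-4, 7) — d² to each: A:130, B:121, C:290, D:37, E:17, F:244 → nearest is E
(4, -9) — d² to each: A:178, B:89, C:50, D:229, E:369, F:52 → nearest is C
1 of the 5 points has D as nearest.

1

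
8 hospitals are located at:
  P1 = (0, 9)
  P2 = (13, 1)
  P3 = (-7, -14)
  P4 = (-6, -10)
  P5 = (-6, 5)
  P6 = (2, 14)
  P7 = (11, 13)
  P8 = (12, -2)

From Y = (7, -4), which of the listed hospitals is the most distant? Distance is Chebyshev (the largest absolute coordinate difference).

P6

d(Y,P1) = max(7, 13) = 13
d(Y,P2) = max(6, 5) = 6
d(Y,P3) = max(14, 10) = 14
d(Y,P4) = max(13, 6) = 13
d(Y,P5) = max(13, 9) = 13
d(Y,P6) = max(5, 18) = 18
d(Y,P7) = max(4, 17) = 17
d(Y,P8) = max(5, 2) = 5
The largest is to P6.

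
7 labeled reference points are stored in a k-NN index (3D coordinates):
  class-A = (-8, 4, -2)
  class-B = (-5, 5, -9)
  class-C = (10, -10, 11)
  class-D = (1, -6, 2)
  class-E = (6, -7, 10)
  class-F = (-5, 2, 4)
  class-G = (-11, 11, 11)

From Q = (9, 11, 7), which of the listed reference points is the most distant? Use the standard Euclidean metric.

class-B

Compare squared distances (the ordering matches that of the actual distances):
d²(Q, class-A) = (9−(-8))² + (11−4)² + (7−(-2))² = 289 + 49 + 81 = 419
d²(Q, class-B) = (9−(-5))² + (11−5)² + (7−(-9))² = 196 + 36 + 256 = 488
d²(Q, class-C) = (9−10)² + (11−(-10))² + (7−11)² = 1 + 441 + 16 = 458
d²(Q, class-D) = (9−1)² + (11−(-6))² + (7−2)² = 64 + 289 + 25 = 378
d²(Q, class-E) = (9−6)² + (11−(-7))² + (7−10)² = 9 + 324 + 9 = 342
d²(Q, class-F) = (9−(-5))² + (11−2)² + (7−4)² = 196 + 81 + 9 = 286
d²(Q, class-G) = (9−(-11))² + (11−11)² + (7−11)² = 400 + 0 + 16 = 416
The largest is to class-B.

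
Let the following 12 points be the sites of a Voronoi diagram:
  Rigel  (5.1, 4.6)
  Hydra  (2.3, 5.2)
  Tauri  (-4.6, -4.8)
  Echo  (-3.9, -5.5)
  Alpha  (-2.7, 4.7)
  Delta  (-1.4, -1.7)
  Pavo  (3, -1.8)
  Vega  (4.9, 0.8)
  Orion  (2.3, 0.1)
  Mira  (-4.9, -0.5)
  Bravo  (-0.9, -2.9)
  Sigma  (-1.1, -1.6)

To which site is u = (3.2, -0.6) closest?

Orion

Squared Euclidean distances:
d²(u, Rigel) = 3.61 + 27.04 = 30.65
d²(u, Hydra) = 0.81 + 33.64 = 34.45
d²(u, Tauri) = 60.84 + 17.64 = 78.48
d²(u, Echo) = 50.41 + 24.01 = 74.42
d²(u, Alpha) = 34.81 + 28.09 = 62.9
d²(u, Delta) = 21.16 + 1.21 = 22.37
d²(u, Pavo) = 0.04 + 1.44 = 1.48
d²(u, Vega) = 2.89 + 1.96 = 4.85
d²(u, Orion) = 0.81 + 0.49 = 1.3
d²(u, Mira) = 65.61 + 0.01 = 65.62
d²(u, Bravo) = 16.81 + 5.29 = 22.1
d²(u, Sigma) = 18.49 + 1 = 19.49
The smallest is to Orion, so u lies in the Voronoi region of Orion.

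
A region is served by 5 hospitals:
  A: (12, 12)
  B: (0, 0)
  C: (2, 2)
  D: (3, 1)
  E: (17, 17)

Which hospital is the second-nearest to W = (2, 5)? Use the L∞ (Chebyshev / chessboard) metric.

D

d(W,A) = max(10, 7) = 10
d(W,B) = max(2, 5) = 5
d(W,C) = max(0, 3) = 3
d(W,D) = max(1, 4) = 4
d(W,E) = max(15, 12) = 15
Sorted ascending: C, D, B, … — the second-nearest is D.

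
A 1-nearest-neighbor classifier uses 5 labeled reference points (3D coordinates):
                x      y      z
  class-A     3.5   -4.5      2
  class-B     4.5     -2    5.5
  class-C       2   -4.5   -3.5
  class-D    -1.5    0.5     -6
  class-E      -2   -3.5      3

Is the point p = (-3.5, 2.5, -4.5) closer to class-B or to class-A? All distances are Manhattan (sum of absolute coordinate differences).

class-A

d(p, class-B) = |-3.5−4.5| + |2.5−(-2)| + |-4.5−5.5| = 8 + 4.5 + 10 = 22.5
d(p, class-A) = |-3.5−3.5| + |2.5−(-4.5)| + |-4.5−2| = 7 + 7 + 6.5 = 20.5
22.5 > 20.5, so class-A is closer.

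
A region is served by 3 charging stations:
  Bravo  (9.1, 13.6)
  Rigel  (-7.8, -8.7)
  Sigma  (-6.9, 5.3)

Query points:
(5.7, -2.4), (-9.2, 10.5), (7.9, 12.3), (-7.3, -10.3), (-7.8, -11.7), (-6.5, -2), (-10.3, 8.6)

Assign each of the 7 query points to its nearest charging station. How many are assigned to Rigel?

3

(5.7, -2.4) — d² to each: Bravo:267.56, Rigel:221.94, Sigma:218.05 → nearest is Sigma
(-9.2, 10.5) — d² to each: Bravo:344.5, Rigel:370.6, Sigma:32.33 → nearest is Sigma
(7.9, 12.3) — d² to each: Bravo:3.13, Rigel:687.49, Sigma:268.04 → nearest is Bravo
(-7.3, -10.3) — d² to each: Bravo:840.17, Rigel:2.81, Sigma:243.52 → nearest is Rigel
(-7.8, -11.7) — d² to each: Bravo:925.7, Rigel:9, Sigma:289.81 → nearest is Rigel
(-6.5, -2) — d² to each: Bravo:486.72, Rigel:46.58, Sigma:53.45 → nearest is Rigel
(-10.3, 8.6) — d² to each: Bravo:401.36, Rigel:305.54, Sigma:22.45 → nearest is Sigma
3 of the 7 points have Rigel as nearest.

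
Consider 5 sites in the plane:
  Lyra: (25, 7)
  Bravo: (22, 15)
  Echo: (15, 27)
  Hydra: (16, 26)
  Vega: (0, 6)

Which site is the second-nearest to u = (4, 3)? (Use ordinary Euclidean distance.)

Lyra

Compare squared distances (the ordering matches that of the actual distances):
d²(u, Lyra) = (4−25)² + (3−7)² = 441 + 16 = 457
d²(u, Bravo) = (4−22)² + (3−15)² = 324 + 144 = 468
d²(u, Echo) = (4−15)² + (3−27)² = 121 + 576 = 697
d²(u, Hydra) = (4−16)² + (3−26)² = 144 + 529 = 673
d²(u, Vega) = (4−0)² + (3−6)² = 16 + 9 = 25
Sorted ascending: Vega, Lyra, Bravo, … — the second-nearest is Lyra.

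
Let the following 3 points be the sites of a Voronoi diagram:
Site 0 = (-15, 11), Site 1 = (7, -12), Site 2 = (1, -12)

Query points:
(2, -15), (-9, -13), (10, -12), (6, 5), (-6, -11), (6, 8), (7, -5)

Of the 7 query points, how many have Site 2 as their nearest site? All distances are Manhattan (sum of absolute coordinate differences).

3

(2, -15) — d to each: Site 0:43, Site 1:8, Site 2:4 → nearest is Site 2
(-9, -13) — d to each: Site 0:30, Site 1:17, Site 2:11 → nearest is Site 2
(10, -12) — d to each: Site 0:48, Site 1:3, Site 2:9 → nearest is Site 1
(6, 5) — d to each: Site 0:27, Site 1:18, Site 2:22 → nearest is Site 1
(-6, -11) — d to each: Site 0:31, Site 1:14, Site 2:8 → nearest is Site 2
(6, 8) — d to each: Site 0:24, Site 1:21, Site 2:25 → nearest is Site 1
(7, -5) — d to each: Site 0:38, Site 1:7, Site 2:13 → nearest is Site 1
3 of the 7 points have Site 2 as nearest.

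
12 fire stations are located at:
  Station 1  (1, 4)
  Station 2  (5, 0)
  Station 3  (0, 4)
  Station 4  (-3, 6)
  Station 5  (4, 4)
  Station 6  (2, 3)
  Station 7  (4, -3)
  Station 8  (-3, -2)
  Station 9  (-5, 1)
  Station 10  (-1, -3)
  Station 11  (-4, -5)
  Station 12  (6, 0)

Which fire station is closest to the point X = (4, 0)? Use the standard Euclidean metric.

Since √ is increasing, it suffices to compare squared distances:
d²(X, Station 1) = (4−1)² + (0−4)² = 9 + 16 = 25
d²(X, Station 2) = (4−5)² + (0−0)² = 1 + 0 = 1
d²(X, Station 3) = (4−0)² + (0−4)² = 16 + 16 = 32
d²(X, Station 4) = (4−(-3))² + (0−6)² = 49 + 36 = 85
d²(X, Station 5) = (4−4)² + (0−4)² = 0 + 16 = 16
d²(X, Station 6) = (4−2)² + (0−3)² = 4 + 9 = 13
d²(X, Station 7) = (4−4)² + (0−(-3))² = 0 + 9 = 9
d²(X, Station 8) = (4−(-3))² + (0−(-2))² = 49 + 4 = 53
d²(X, Station 9) = (4−(-5))² + (0−1)² = 81 + 1 = 82
d²(X, Station 10) = (4−(-1))² + (0−(-3))² = 25 + 9 = 34
d²(X, Station 11) = (4−(-4))² + (0−(-5))² = 64 + 25 = 89
d²(X, Station 12) = (4−6)² + (0−0)² = 4 + 0 = 4
The smallest is to Station 2, so X lies in the Voronoi region of Station 2.

Station 2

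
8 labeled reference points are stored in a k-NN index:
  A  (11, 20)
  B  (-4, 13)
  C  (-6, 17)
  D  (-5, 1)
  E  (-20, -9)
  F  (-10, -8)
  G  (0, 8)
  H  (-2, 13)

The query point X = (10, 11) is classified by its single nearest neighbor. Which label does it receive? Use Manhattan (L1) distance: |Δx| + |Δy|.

A

d(X,A) = |10−11| + |11−20| = 1 + 9 = 10
d(X,B) = |10−(-4)| + |11−13| = 14 + 2 = 16
d(X,C) = |10−(-6)| + |11−17| = 16 + 6 = 22
d(X,D) = |10−(-5)| + |11−1| = 15 + 10 = 25
d(X,E) = |10−(-20)| + |11−(-9)| = 30 + 20 = 50
d(X,F) = |10−(-10)| + |11−(-8)| = 20 + 19 = 39
d(X,G) = |10−0| + |11−8| = 10 + 3 = 13
d(X,H) = |10−(-2)| + |11−13| = 12 + 2 = 14
A is nearest.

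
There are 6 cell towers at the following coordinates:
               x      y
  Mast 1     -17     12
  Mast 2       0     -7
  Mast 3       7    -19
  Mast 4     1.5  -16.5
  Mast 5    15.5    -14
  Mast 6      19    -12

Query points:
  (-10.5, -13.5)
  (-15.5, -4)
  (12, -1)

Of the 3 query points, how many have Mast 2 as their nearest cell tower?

2

(-10.5, -13.5) — d² to each: Mast 1:692.5, Mast 2:152.5, Mast 3:336.5, Mast 4:153, Mast 5:676.25, Mast 6:872.5 → nearest is Mast 2
(-15.5, -4) — d² to each: Mast 1:258.25, Mast 2:249.25, Mast 3:731.25, Mast 4:445.25, Mast 5:1061, Mast 6:1254.25 → nearest is Mast 2
(12, -1) — d² to each: Mast 1:1010, Mast 2:180, Mast 3:349, Mast 4:350.5, Mast 5:181.25, Mast 6:170 → nearest is Mast 6
2 of the 3 points have Mast 2 as nearest.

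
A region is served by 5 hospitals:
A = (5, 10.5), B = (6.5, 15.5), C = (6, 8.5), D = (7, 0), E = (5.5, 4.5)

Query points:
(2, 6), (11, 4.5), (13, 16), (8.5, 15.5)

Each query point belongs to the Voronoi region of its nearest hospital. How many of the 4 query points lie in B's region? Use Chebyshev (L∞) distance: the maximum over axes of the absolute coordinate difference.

(2, 6) — d to each: A:4.5, B:9.5, C:4, D:6, E:3.5 → nearest is E
(11, 4.5) — d to each: A:6, B:11, C:5, D:4.5, E:5.5 → nearest is D
(13, 16) — d to each: A:8, B:6.5, C:7.5, D:16, E:11.5 → nearest is B
(8.5, 15.5) — d to each: A:5, B:2, C:7, D:15.5, E:11 → nearest is B
2 of the 4 points have B as nearest.

2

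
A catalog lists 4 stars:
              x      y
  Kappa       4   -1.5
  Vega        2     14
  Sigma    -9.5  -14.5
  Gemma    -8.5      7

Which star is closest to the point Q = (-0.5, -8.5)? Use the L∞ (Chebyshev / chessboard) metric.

d(Q, Kappa) = max(4.5, 7) = 7
d(Q, Vega) = max(2.5, 22.5) = 22.5
d(Q, Sigma) = max(9, 6) = 9
d(Q, Gemma) = max(8, 15.5) = 15.5
Kappa is nearest.

Kappa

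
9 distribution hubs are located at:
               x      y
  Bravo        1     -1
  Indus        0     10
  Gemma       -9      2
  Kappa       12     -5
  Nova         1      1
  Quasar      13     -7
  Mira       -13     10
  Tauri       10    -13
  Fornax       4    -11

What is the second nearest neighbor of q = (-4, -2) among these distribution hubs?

Compare squared distances (the ordering matches that of the actual distances):
d²(q, Bravo) = (-4−1)² + (-2−(-1))² = 25 + 1 = 26
d²(q, Indus) = (-4−0)² + (-2−10)² = 16 + 144 = 160
d²(q, Gemma) = (-4−(-9))² + (-2−2)² = 25 + 16 = 41
d²(q, Kappa) = (-4−12)² + (-2−(-5))² = 256 + 9 = 265
d²(q, Nova) = (-4−1)² + (-2−1)² = 25 + 9 = 34
d²(q, Quasar) = (-4−13)² + (-2−(-7))² = 289 + 25 = 314
d²(q, Mira) = (-4−(-13))² + (-2−10)² = 81 + 144 = 225
d²(q, Tauri) = (-4−10)² + (-2−(-13))² = 196 + 121 = 317
d²(q, Fornax) = (-4−4)² + (-2−(-11))² = 64 + 81 = 145
Sorted ascending: Bravo, Nova, Gemma, … — the second-nearest is Nova.

Nova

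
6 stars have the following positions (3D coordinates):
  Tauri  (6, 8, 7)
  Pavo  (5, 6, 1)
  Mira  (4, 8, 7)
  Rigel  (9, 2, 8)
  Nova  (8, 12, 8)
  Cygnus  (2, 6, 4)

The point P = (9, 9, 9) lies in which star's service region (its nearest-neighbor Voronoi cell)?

Compare squared distances (the ordering matches that of the actual distances):
d²(P, Tauri) = (9−6)² + (9−8)² + (9−7)² = 9 + 1 + 4 = 14
d²(P, Pavo) = (9−5)² + (9−6)² + (9−1)² = 16 + 9 + 64 = 89
d²(P, Mira) = (9−4)² + (9−8)² + (9−7)² = 25 + 1 + 4 = 30
d²(P, Rigel) = (9−9)² + (9−2)² + (9−8)² = 0 + 49 + 1 = 50
d²(P, Nova) = (9−8)² + (9−12)² + (9−8)² = 1 + 9 + 1 = 11
d²(P, Cygnus) = (9−2)² + (9−6)² + (9−4)² = 49 + 9 + 25 = 83
Minimum is at Nova.

Nova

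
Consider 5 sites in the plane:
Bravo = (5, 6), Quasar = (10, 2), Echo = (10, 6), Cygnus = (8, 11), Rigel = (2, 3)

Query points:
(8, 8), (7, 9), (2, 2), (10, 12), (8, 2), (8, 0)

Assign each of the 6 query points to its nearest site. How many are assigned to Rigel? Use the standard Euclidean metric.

1

(8, 8) — d² to each: Bravo:13, Quasar:40, Echo:8, Cygnus:9, Rigel:61 → nearest is Echo
(7, 9) — d² to each: Bravo:13, Quasar:58, Echo:18, Cygnus:5, Rigel:61 → nearest is Cygnus
(2, 2) — d² to each: Bravo:25, Quasar:64, Echo:80, Cygnus:117, Rigel:1 → nearest is Rigel
(10, 12) — d² to each: Bravo:61, Quasar:100, Echo:36, Cygnus:5, Rigel:145 → nearest is Cygnus
(8, 2) — d² to each: Bravo:25, Quasar:4, Echo:20, Cygnus:81, Rigel:37 → nearest is Quasar
(8, 0) — d² to each: Bravo:45, Quasar:8, Echo:40, Cygnus:121, Rigel:45 → nearest is Quasar
1 of the 6 points has Rigel as nearest.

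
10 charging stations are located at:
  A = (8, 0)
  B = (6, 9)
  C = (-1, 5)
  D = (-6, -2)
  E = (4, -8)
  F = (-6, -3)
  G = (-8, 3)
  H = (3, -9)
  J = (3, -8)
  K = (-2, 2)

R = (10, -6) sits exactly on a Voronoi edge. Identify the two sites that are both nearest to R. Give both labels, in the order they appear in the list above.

Squared distances from R to each site:
|RA|² = (10−8)² + (-6−0)² = 4 + 36 = 40
|RB|² = (10−6)² + (-6−9)² = 16 + 225 = 241
|RC|² = (10−(-1))² + (-6−5)² = 121 + 121 = 242
|RD|² = (10−(-6))² + (-6−(-2))² = 256 + 16 = 272
|RE|² = (10−4)² + (-6−(-8))² = 36 + 4 = 40
|RF|² = (10−(-6))² + (-6−(-3))² = 256 + 9 = 265
|RG|² = (10−(-8))² + (-6−3)² = 324 + 81 = 405
|RH|² = (10−3)² + (-6−(-9))² = 49 + 9 = 58
|RJ|² = (10−3)² + (-6−(-8))² = 49 + 4 = 53
|RK|² = (10−(-2))² + (-6−2)² = 144 + 64 = 208
R is equidistant from A and E (both at squared distance 40), and every other site is strictly farther — so R lies on the A–E Voronoi edge.

A and E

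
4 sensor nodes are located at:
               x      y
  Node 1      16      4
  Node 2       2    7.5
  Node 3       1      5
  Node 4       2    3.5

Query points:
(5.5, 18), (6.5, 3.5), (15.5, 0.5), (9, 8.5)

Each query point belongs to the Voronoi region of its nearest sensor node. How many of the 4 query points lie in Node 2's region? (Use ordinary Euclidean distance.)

2

(5.5, 18) — d² to each: Node 1:306.25, Node 2:122.5, Node 3:189.25, Node 4:222.5 → nearest is Node 2
(6.5, 3.5) — d² to each: Node 1:90.5, Node 2:36.25, Node 3:32.5, Node 4:20.25 → nearest is Node 4
(15.5, 0.5) — d² to each: Node 1:12.5, Node 2:231.25, Node 3:230.5, Node 4:191.25 → nearest is Node 1
(9, 8.5) — d² to each: Node 1:69.25, Node 2:50, Node 3:76.25, Node 4:74 → nearest is Node 2
2 of the 4 points have Node 2 as nearest.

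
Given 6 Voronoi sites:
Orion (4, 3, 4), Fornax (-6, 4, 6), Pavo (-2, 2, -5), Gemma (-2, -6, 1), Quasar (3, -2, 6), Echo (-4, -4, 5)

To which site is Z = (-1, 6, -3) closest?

Compare squared distances (the ordering matches that of the actual distances):
d²(Z, Orion) = (-1−4)² + (6−3)² + (-3−4)² = 25 + 9 + 49 = 83
d²(Z, Fornax) = (-1−(-6))² + (6−4)² + (-3−6)² = 25 + 4 + 81 = 110
d²(Z, Pavo) = (-1−(-2))² + (6−2)² + (-3−(-5))² = 1 + 16 + 4 = 21
d²(Z, Gemma) = (-1−(-2))² + (6−(-6))² + (-3−1)² = 1 + 144 + 16 = 161
d²(Z, Quasar) = (-1−3)² + (6−(-2))² + (-3−6)² = 16 + 64 + 81 = 161
d²(Z, Echo) = (-1−(-4))² + (6−(-4))² + (-3−5)² = 9 + 100 + 64 = 173
Minimum is at Pavo.

Pavo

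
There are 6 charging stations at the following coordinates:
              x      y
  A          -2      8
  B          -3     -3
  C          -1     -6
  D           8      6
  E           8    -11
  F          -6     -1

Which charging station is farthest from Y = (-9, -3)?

D

Compare squared distances (the ordering matches that of the actual distances):
|YA|² = (-9−(-2))² + (-3−8)² = 49 + 121 = 170
|YB|² = (-9−(-3))² + (-3−(-3))² = 36 + 0 = 36
|YC|² = (-9−(-1))² + (-3−(-6))² = 64 + 9 = 73
|YD|² = (-9−8)² + (-3−6)² = 289 + 81 = 370
|YE|² = (-9−8)² + (-3−(-11))² = 289 + 64 = 353
|YF|² = (-9−(-6))² + (-3−(-1))² = 9 + 4 = 13
The largest is to D.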